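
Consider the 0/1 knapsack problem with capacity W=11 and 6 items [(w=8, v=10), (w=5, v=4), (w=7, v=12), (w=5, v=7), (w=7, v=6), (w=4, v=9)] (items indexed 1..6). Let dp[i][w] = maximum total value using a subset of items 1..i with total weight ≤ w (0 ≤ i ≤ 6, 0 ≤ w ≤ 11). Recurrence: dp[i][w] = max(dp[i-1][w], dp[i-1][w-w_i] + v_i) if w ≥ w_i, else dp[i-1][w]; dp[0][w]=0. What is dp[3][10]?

i\w   0   1   2   3   4   5   6   7   8   9  10  11
  0   0   0   0   0   0   0   0   0   0   0   0   0
  1   0   0   0   0   0   0   0   0  10  10  10  10
  2   0   0   0   0   0   4   4   4  10  10  10  10
  3   0   0   0   0   0   4   4  12  12  12  12  12
  4   0   0   0   0   0   7   7  12  12  12  12  12
  5   0   0   0   0   0   7   7  12  12  12  12  12
  6   0   0   0   0   9   9   9  12  12  16  16  21

12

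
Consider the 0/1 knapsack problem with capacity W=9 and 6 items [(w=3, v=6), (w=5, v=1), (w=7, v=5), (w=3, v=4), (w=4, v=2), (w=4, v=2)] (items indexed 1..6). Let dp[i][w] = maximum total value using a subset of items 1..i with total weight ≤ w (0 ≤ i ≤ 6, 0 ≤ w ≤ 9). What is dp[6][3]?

6

i\w   0   1   2   3   4   5   6   7   8   9
  0   0   0   0   0   0   0   0   0   0   0
  1   0   0   0   6   6   6   6   6   6   6
  2   0   0   0   6   6   6   6   6   7   7
  3   0   0   0   6   6   6   6   6   7   7
  4   0   0   0   6   6   6  10  10  10  10
  5   0   0   0   6   6   6  10  10  10  10
  6   0   0   0   6   6   6  10  10  10  10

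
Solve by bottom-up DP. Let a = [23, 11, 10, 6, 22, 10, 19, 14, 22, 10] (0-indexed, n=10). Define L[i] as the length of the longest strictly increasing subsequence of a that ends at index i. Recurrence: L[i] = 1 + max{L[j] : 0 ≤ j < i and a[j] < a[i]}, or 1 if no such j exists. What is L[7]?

   i    0    1    2    3    4    5    6    7    8    9
a[i]   23   11   10    6   22   10   19   14   22   10
L[i]    1    1    1    1    2    2    3    3    4    2

3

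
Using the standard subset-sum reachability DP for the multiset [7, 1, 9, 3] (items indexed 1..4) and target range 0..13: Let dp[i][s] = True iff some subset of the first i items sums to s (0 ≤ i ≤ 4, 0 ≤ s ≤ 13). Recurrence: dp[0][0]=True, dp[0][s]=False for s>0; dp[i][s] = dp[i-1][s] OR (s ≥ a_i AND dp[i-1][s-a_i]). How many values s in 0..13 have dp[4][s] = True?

11

i\s   0   1   2   3   4   5   6   7   8   9  10  11  12  13
  0   T   F   F   F   F   F   F   F   F   F   F   F   F   F
  1   T   F   F   F   F   F   F   T   F   F   F   F   F   F
  2   T   T   F   F   F   F   F   T   T   F   F   F   F   F
  3   T   T   F   F   F   F   F   T   T   T   T   F   F   F
  4   T   T   F   T   T   F   F   T   T   T   T   T   T   T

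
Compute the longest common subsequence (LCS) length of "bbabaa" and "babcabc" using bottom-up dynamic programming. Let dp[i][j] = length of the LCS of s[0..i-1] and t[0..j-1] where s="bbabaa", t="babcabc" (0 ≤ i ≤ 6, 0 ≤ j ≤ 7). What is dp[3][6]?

   ''  b  a  b  c  a  b  c
''  0  0  0  0  0  0  0  0
 b  0  1  1  1  1  1  1  1
 b  0  1  1  2  2  2  2  2
 a  0  1  2  2  2  3  3  3
 b  0  1  2  3  3  3  4  4
 a  0  1  2  3  3  4  4  4
 a  0  1  2  3  3  4  4  4

3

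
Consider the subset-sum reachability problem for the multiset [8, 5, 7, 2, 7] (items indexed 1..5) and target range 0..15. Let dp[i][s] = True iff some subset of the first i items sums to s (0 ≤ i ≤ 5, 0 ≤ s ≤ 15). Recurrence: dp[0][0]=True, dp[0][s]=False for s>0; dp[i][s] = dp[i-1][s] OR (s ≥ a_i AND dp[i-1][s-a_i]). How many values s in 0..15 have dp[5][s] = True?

11

i\s   0   1   2   3   4   5   6   7   8   9  10  11  12  13  14  15
  0   T   F   F   F   F   F   F   F   F   F   F   F   F   F   F   F
  1   T   F   F   F   F   F   F   F   T   F   F   F   F   F   F   F
  2   T   F   F   F   F   T   F   F   T   F   F   F   F   T   F   F
  3   T   F   F   F   F   T   F   T   T   F   F   F   T   T   F   T
  4   T   F   T   F   F   T   F   T   T   T   T   F   T   T   T   T
  5   T   F   T   F   F   T   F   T   T   T   T   F   T   T   T   T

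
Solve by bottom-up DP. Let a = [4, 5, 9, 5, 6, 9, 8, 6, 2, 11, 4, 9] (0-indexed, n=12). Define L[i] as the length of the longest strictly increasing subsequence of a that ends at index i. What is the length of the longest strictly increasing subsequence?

5

   i    0    1    2    3    4    5    6    7    8    9   10   11
a[i]    4    5    9    5    6    9    8    6    2   11    4    9
L[i]    1    2    3    2    3    4    4    3    1    5    2    5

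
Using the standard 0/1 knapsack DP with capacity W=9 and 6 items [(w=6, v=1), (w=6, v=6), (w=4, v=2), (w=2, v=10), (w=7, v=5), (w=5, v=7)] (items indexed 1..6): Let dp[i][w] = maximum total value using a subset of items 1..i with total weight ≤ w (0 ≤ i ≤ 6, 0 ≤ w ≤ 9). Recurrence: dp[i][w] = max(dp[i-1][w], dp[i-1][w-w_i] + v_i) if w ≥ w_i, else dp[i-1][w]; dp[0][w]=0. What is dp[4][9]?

i\w   0   1   2   3   4   5   6   7   8   9
  0   0   0   0   0   0   0   0   0   0   0
  1   0   0   0   0   0   0   1   1   1   1
  2   0   0   0   0   0   0   6   6   6   6
  3   0   0   0   0   2   2   6   6   6   6
  4   0   0  10  10  10  10  12  12  16  16
  5   0   0  10  10  10  10  12  12  16  16
  6   0   0  10  10  10  10  12  17  17  17

16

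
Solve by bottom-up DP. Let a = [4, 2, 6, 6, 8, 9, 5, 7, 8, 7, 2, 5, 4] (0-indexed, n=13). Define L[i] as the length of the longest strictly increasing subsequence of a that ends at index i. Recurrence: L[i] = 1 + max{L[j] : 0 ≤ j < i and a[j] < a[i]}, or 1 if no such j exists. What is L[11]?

2

   i    0    1    2    3    4    5    6    7    8    9   10   11   12
a[i]    4    2    6    6    8    9    5    7    8    7    2    5    4
L[i]    1    1    2    2    3    4    2    3    4    3    1    2    2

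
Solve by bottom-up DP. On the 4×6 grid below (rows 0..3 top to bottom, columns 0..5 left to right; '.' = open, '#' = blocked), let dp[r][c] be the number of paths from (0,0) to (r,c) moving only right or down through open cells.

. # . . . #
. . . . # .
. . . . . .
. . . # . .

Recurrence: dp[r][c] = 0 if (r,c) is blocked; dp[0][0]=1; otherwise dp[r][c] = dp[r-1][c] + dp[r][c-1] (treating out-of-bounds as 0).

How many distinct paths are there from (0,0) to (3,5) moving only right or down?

8

r\c   0   1   2   3   4   5
  0   1   0   0   0   0   0
  1   1   1   1   1   0   0
  2   1   2   3   4   4   4
  3   1   3   6   0   4   8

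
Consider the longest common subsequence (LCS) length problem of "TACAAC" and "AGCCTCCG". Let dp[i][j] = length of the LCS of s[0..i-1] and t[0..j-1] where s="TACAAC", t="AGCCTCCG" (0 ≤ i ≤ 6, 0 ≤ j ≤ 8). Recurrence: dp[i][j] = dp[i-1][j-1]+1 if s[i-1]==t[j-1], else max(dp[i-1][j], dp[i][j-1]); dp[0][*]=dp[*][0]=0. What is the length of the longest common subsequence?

   ''  A  G  C  C  T  C  C  G
''  0  0  0  0  0  0  0  0  0
 T  0  0  0  0  0  1  1  1  1
 A  0  1  1  1  1  1  1  1  1
 C  0  1  1  2  2  2  2  2  2
 A  0  1  1  2  2  2  2  2  2
 A  0  1  1  2  2  2  2  2  2
 C  0  1  1  2  3  3  3  3  3

3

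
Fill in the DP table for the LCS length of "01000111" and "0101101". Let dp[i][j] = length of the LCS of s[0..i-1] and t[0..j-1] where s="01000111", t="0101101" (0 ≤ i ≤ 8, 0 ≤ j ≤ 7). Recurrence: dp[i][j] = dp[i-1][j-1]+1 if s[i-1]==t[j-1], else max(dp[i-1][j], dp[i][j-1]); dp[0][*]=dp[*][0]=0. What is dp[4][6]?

   ''  0  1  0  1  1  0  1
''  0  0  0  0  0  0  0  0
 0  0  1  1  1  1  1  1  1
 1  0  1  2  2  2  2  2  2
 0  0  1  2  3  3  3  3  3
 0  0  1  2  3  3  3  4  4
 0  0  1  2  3  3  3  4  4
 1  0  1  2  3  4  4  4  5
 1  0  1  2  3  4  5  5  5
 1  0  1  2  3  4  5  5  6

4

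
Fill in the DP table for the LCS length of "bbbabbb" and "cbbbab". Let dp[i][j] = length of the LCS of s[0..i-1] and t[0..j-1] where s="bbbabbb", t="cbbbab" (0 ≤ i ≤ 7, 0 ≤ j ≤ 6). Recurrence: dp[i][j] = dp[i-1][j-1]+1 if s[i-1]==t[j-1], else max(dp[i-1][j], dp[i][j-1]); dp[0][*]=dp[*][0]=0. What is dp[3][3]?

2

   ''  c  b  b  b  a  b
''  0  0  0  0  0  0  0
 b  0  0  1  1  1  1  1
 b  0  0  1  2  2  2  2
 b  0  0  1  2  3  3  3
 a  0  0  1  2  3  4  4
 b  0  0  1  2  3  4  5
 b  0  0  1  2  3  4  5
 b  0  0  1  2  3  4  5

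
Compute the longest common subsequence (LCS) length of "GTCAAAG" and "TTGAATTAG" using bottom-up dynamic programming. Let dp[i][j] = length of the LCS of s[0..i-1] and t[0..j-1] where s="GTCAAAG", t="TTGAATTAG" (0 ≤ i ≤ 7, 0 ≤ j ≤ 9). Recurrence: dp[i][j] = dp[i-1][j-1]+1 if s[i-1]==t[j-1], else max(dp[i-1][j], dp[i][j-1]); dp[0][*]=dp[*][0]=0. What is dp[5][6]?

   ''  T  T  G  A  A  T  T  A  G
''  0  0  0  0  0  0  0  0  0  0
 G  0  0  0  1  1  1  1  1  1  1
 T  0  1  1  1  1  1  2  2  2  2
 C  0  1  1  1  1  1  2  2  2  2
 A  0  1  1  1  2  2  2  2  3  3
 A  0  1  1  1  2  3  3  3  3  3
 A  0  1  1  1  2  3  3  3  4  4
 G  0  1  1  2  2  3  3  3  4  5

3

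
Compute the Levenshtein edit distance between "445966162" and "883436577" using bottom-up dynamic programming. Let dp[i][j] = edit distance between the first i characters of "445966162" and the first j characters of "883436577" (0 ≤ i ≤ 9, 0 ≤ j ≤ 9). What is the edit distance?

8

   ''  8  8  3  4  3  6  5  7  7
''  0  1  2  3  4  5  6  7  8  9
 4  1  1  2  3  3  4  5  6  7  8
 4  2  2  2  3  3  4  5  6  7  8
 5  3  3  3  3  4  4  5  5  6  7
 9  4  4  4  4  4  5  5  6  6  7
 6  5  5  5  5  5  5  5  6  7  7
 6  6  6  6  6  6  6  5  6  7  8
 1  7  7  7  7  7  7  6  6  7  8
 6  8  8  8  8  8  8  7  7  7  8
 2  9  9  9  9  9  9  8  8  8  8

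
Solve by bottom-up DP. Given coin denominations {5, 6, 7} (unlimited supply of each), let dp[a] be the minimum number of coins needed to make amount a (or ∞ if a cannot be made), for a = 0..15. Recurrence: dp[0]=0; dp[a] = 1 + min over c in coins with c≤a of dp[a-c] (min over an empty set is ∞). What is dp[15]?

 a  0  1  2  3  4  5  6  7  8  9 10 11 12 13 14 15
dp  0  -  -  -  -  1  1  1  -  -  2  2  2  2  2  3
(- denotes ∞ / unreachable)

3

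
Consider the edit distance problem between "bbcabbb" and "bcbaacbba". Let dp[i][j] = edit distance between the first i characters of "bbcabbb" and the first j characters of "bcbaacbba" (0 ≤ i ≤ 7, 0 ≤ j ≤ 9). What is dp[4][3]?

   ''  b  c  b  a  a  c  b  b  a
''  0  1  2  3  4  5  6  7  8  9
 b  1  0  1  2  3  4  5  6  7  8
 b  2  1  1  1  2  3  4  5  6  7
 c  3  2  1  2  2  3  3  4  5  6
 a  4  3  2  2  2  2  3  4  5  5
 b  5  4  3  2  3  3  3  3  4  5
 b  6  5  4  3  3  4  4  3  3  4
 b  7  6  5  4  4  4  5  4  3  4

2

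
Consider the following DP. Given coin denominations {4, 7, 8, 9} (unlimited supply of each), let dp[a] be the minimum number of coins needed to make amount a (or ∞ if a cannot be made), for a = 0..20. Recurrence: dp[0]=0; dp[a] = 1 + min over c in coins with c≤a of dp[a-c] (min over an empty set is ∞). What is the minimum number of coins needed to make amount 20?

3

 a  0  1  2  3  4  5  6  7  8  9 10 11 12 13 14 15 16 17 18 19 20
dp  0  -  -  -  1  -  -  1  1  1  -  2  2  2  2  2  2  2  2  3  3
(- denotes ∞ / unreachable)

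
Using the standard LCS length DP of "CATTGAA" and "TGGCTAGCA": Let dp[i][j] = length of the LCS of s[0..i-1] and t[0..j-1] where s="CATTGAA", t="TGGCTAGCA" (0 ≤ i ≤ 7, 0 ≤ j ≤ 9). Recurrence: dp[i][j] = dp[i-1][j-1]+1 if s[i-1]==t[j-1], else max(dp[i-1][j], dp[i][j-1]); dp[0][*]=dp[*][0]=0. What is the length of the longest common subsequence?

4

   ''  T  G  G  C  T  A  G  C  A
''  0  0  0  0  0  0  0  0  0  0
 C  0  0  0  0  1  1  1  1  1  1
 A  0  0  0  0  1  1  2  2  2  2
 T  0  1  1  1  1  2  2  2  2  2
 T  0  1  1  1  1  2  2  2  2  2
 G  0  1  2  2  2  2  2  3  3  3
 A  0  1  2  2  2  2  3  3  3  4
 A  0  1  2  2  2  2  3  3  3  4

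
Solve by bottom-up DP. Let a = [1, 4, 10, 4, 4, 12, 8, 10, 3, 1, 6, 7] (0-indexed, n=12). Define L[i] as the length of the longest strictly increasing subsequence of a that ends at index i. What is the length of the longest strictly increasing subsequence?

   i    0    1    2    3    4    5    6    7    8    9   10   11
a[i]    1    4   10    4    4   12    8   10    3    1    6    7
L[i]    1    2    3    2    2    4    3    4    2    1    3    4

4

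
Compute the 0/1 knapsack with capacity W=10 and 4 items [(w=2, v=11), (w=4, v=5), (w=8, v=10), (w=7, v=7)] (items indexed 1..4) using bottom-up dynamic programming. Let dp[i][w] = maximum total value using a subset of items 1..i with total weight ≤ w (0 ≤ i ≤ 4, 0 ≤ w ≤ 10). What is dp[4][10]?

i\w   0   1   2   3   4   5   6   7   8   9  10
  0   0   0   0   0   0   0   0   0   0   0   0
  1   0   0  11  11  11  11  11  11  11  11  11
  2   0   0  11  11  11  11  16  16  16  16  16
  3   0   0  11  11  11  11  16  16  16  16  21
  4   0   0  11  11  11  11  16  16  16  18  21

21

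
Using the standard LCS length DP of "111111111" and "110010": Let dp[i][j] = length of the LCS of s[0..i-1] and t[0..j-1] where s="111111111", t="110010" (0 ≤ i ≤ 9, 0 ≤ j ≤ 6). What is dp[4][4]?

2

   ''  1  1  0  0  1  0
''  0  0  0  0  0  0  0
 1  0  1  1  1  1  1  1
 1  0  1  2  2  2  2  2
 1  0  1  2  2  2  3  3
 1  0  1  2  2  2  3  3
 1  0  1  2  2  2  3  3
 1  0  1  2  2  2  3  3
 1  0  1  2  2  2  3  3
 1  0  1  2  2  2  3  3
 1  0  1  2  2  2  3  3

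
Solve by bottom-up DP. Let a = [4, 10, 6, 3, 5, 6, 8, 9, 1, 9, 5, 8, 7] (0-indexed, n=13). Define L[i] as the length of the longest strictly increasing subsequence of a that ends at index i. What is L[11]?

4

   i    0    1    2    3    4    5    6    7    8    9   10   11   12
a[i]    4   10    6    3    5    6    8    9    1    9    5    8    7
L[i]    1    2    2    1    2    3    4    5    1    5    2    4    4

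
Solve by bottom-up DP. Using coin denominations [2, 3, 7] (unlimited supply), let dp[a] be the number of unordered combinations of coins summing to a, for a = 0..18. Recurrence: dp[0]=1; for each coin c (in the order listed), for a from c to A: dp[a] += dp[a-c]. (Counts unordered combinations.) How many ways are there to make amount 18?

7

after  coin     0     1     2     3     4     5     6     7     8     9    10    11    12    13    14    15    16    17    18
          2     1     0     1     0     1     0     1     0     1     0     1     0     1     0     1     0     1     0     1
          3     1     0     1     1     1     1     2     1     2     2     2     2     3     2     3     3     3     3     4
          7     1     0     1     1     1     1     2     2     2     3     3     3     4     4     5     5     6     6     7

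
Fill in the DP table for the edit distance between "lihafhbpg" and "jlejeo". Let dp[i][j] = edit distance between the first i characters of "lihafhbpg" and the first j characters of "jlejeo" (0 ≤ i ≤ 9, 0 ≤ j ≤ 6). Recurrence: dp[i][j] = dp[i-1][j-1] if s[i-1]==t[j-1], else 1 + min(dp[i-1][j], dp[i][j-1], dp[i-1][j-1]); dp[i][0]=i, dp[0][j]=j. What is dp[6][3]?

6

   ''  j  l  e  j  e  o
''  0  1  2  3  4  5  6
 l  1  1  1  2  3  4  5
 i  2  2  2  2  3  4  5
 h  3  3  3  3  3  4  5
 a  4  4  4  4  4  4  5
 f  5  5  5  5  5  5  5
 h  6  6  6  6  6  6  6
 b  7  7  7  7  7  7  7
 p  8  8  8  8  8  8  8
 g  9  9  9  9  9  9  9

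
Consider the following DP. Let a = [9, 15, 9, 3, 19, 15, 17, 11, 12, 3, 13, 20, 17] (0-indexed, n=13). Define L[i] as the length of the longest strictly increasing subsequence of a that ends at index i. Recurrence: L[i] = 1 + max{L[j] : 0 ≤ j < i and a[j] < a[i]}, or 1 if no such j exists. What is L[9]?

   i    0    1    2    3    4    5    6    7    8    9   10   11   12
a[i]    9   15    9    3   19   15   17   11   12    3   13   20   17
L[i]    1    2    1    1    3    2    3    2    3    1    4    5    5

1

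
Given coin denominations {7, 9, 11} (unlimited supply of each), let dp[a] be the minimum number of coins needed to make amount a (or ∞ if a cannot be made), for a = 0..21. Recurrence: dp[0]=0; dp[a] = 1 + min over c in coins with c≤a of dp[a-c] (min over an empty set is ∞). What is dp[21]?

 a  0  1  2  3  4  5  6  7  8  9 10 11 12 13 14 15 16 17 18 19 20 21
dp  0  -  -  -  -  -  -  1  -  1  -  1  -  -  2  -  2  -  2  -  2  3
(- denotes ∞ / unreachable)

3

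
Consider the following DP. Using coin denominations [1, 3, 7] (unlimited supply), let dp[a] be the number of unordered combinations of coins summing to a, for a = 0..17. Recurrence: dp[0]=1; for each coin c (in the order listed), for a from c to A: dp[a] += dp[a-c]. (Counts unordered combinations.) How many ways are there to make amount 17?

12

after  coin     0     1     2     3     4     5     6     7     8     9    10    11    12    13    14    15    16    17
          1     1     1     1     1     1     1     1     1     1     1     1     1     1     1     1     1     1     1
          3     1     1     1     2     2     2     3     3     3     4     4     4     5     5     5     6     6     6
          7     1     1     1     2     2     2     3     4     4     5     6     6     7     8     9    10    11    12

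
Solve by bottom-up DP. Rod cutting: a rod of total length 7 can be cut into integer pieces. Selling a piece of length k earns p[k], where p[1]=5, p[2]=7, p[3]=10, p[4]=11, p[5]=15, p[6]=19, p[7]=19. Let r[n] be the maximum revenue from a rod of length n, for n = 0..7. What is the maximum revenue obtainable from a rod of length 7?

   n    0    1    2    3    4    5    6    7
r[n]    0    5   10   15   20   25   30   35

35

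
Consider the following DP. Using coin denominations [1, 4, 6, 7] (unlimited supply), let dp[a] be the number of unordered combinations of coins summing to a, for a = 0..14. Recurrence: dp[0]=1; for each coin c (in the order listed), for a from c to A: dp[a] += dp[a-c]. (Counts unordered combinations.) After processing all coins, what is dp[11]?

after  coin     0     1     2     3     4     5     6     7     8     9    10    11    12    13    14
          1     1     1     1     1     1     1     1     1     1     1     1     1     1     1     1
          4     1     1     1     1     2     2     2     2     3     3     3     3     4     4     4
          6     1     1     1     1     2     2     3     3     4     4     5     5     7     7     8
          7     1     1     1     1     2     2     3     4     5     5     6     7     9    10    12

7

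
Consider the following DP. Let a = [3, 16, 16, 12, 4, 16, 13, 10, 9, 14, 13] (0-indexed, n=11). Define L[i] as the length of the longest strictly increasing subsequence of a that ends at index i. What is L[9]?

   i    0    1    2    3    4    5    6    7    8    9   10
a[i]    3   16   16   12    4   16   13   10    9   14   13
L[i]    1    2    2    2    2    3    3    3    3    4    4

4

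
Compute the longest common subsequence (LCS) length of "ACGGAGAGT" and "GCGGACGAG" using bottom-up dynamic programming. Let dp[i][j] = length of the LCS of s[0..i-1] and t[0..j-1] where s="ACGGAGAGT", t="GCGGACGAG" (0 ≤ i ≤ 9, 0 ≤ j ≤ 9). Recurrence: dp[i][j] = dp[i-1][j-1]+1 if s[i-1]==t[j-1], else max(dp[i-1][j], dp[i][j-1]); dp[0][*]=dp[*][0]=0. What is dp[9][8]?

6

   ''  G  C  G  G  A  C  G  A  G
''  0  0  0  0  0  0  0  0  0  0
 A  0  0  0  0  0  1  1  1  1  1
 C  0  0  1  1  1  1  2  2  2  2
 G  0  1  1  2  2  2  2  3  3  3
 G  0  1  1  2  3  3  3  3  3  4
 A  0  1  1  2  3  4  4  4  4  4
 G  0  1  1  2  3  4  4  5  5  5
 A  0  1  1  2  3  4  4  5  6  6
 G  0  1  1  2  3  4  4  5  6  7
 T  0  1  1  2  3  4  4  5  6  7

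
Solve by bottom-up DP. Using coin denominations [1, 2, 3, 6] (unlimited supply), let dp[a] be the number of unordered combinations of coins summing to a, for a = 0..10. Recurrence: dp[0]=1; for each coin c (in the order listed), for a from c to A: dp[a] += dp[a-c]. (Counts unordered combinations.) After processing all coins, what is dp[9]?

after  coin     0     1     2     3     4     5     6     7     8     9    10
          1     1     1     1     1     1     1     1     1     1     1     1
          2     1     1     2     2     3     3     4     4     5     5     6
          3     1     1     2     3     4     5     7     8    10    12    14
          6     1     1     2     3     4     5     8     9    12    15    18

15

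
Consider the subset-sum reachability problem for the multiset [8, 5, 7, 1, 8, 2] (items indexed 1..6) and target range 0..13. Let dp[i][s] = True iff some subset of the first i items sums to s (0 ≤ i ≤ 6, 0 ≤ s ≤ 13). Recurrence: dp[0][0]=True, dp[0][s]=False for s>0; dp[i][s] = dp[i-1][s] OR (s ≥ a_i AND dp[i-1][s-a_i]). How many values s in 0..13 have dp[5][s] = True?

9

i\s   0   1   2   3   4   5   6   7   8   9  10  11  12  13
  0   T   F   F   F   F   F   F   F   F   F   F   F   F   F
  1   T   F   F   F   F   F   F   F   T   F   F   F   F   F
  2   T   F   F   F   F   T   F   F   T   F   F   F   F   T
  3   T   F   F   F   F   T   F   T   T   F   F   F   T   T
  4   T   T   F   F   F   T   T   T   T   T   F   F   T   T
  5   T   T   F   F   F   T   T   T   T   T   F   F   T   T
  6   T   T   T   T   F   T   T   T   T   T   T   T   T   T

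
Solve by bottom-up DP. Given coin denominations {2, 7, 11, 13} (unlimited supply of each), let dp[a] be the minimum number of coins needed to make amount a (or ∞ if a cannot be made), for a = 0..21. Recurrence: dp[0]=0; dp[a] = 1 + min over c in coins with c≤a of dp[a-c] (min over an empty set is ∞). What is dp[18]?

2

 a  0  1  2  3  4  5  6  7  8  9 10 11 12 13 14 15 16 17 18 19 20 21
dp  0  -  1  -  2  -  3  1  4  2  5  1  6  1  2  2  3  3  2  4  2  3
(- denotes ∞ / unreachable)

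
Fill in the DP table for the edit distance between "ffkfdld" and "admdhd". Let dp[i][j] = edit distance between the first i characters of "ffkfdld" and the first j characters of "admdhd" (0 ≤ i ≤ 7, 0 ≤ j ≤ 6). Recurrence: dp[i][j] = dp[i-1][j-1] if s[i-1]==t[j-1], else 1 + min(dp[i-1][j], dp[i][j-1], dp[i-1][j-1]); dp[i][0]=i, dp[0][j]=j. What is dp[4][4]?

   ''  a  d  m  d  h  d
''  0  1  2  3  4  5  6
 f  1  1  2  3  4  5  6
 f  2  2  2  3  4  5  6
 k  3  3  3  3  4  5  6
 f  4  4  4  4  4  5  6
 d  5  5  4  5  4  5  5
 l  6  6  5  5  5  5  6
 d  7  7  6  6  5  6  5

4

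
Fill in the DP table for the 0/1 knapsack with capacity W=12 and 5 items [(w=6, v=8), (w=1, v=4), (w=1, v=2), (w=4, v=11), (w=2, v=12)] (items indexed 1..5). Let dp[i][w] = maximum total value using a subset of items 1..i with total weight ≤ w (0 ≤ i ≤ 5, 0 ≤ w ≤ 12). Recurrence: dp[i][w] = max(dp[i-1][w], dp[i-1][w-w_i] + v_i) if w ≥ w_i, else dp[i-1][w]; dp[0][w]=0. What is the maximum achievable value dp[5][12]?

i\w   0   1   2   3   4   5   6   7   8   9  10  11  12
  0   0   0   0   0   0   0   0   0   0   0   0   0   0
  1   0   0   0   0   0   0   8   8   8   8   8   8   8
  2   0   4   4   4   4   4   8  12  12  12  12  12  12
  3   0   4   6   6   6   6   8  12  14  14  14  14  14
  4   0   4   6   6  11  15  17  17  17  17  19  23  25
  5   0   4  12  16  18  18  23  27  29  29  29  29  31

31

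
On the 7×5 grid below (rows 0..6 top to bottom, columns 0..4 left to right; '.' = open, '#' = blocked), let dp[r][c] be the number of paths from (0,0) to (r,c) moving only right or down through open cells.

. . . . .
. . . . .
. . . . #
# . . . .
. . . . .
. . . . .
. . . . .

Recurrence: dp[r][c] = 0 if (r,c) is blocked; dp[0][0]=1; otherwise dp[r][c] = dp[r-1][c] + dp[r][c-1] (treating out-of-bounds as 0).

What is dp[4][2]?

r\c   0   1   2   3   4
  0   1   1   1   1   1
  1   1   2   3   4   5
  2   1   3   6  10   0
  3   0   3   9  19  19
  4   0   3  12  31  50
  5   0   3  15  46  96
  6   0   3  18  64 160

12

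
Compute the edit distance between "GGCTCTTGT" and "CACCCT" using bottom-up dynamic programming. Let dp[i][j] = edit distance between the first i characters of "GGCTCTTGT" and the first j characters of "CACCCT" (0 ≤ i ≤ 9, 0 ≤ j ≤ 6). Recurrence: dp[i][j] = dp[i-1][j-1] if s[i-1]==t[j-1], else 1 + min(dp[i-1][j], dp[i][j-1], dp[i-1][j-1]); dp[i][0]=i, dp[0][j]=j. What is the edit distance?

6

   ''  C  A  C  C  C  T
''  0  1  2  3  4  5  6
 G  1  1  2  3  4  5  6
 G  2  2  2  3  4  5  6
 C  3  2  3  2  3  4  5
 T  4  3  3  3  3  4  4
 C  5  4  4  3  3  3  4
 T  6  5  5  4  4  4  3
 T  7  6  6  5  5  5  4
 G  8  7  7  6  6  6  5
 T  9  8  8  7  7  7  6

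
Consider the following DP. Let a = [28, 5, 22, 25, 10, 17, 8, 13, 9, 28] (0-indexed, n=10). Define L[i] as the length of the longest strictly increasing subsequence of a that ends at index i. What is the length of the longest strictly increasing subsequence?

4

   i    0    1    2    3    4    5    6    7    8    9
a[i]   28    5   22   25   10   17    8   13    9   28
L[i]    1    1    2    3    2    3    2    3    3    4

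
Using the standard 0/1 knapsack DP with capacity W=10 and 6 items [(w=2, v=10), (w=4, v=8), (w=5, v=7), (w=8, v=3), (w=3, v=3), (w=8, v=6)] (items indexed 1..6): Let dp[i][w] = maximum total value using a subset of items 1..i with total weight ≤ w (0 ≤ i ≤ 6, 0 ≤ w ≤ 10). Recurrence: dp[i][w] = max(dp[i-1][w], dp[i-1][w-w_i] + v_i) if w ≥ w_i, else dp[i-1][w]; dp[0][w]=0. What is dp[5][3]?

i\w   0   1   2   3   4   5   6   7   8   9  10
  0   0   0   0   0   0   0   0   0   0   0   0
  1   0   0  10  10  10  10  10  10  10  10  10
  2   0   0  10  10  10  10  18  18  18  18  18
  3   0   0  10  10  10  10  18  18  18  18  18
  4   0   0  10  10  10  10  18  18  18  18  18
  5   0   0  10  10  10  13  18  18  18  21  21
  6   0   0  10  10  10  13  18  18  18  21  21

10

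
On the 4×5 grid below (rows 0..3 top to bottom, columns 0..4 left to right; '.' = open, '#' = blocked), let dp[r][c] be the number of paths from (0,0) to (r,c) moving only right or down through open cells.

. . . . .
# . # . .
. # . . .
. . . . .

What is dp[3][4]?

r\c   0   1   2   3   4
  0   1   1   1   1   1
  1   0   1   0   1   2
  2   0   0   0   1   3
  3   0   0   0   1   4

4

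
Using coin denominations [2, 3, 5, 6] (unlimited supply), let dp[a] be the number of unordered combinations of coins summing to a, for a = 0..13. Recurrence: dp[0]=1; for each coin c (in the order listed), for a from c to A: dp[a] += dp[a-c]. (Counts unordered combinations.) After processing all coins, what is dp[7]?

after  coin     0     1     2     3     4     5     6     7     8     9    10    11    12    13
          2     1     0     1     0     1     0     1     0     1     0     1     0     1     0
          3     1     0     1     1     1     1     2     1     2     2     2     2     3     2
          5     1     0     1     1     1     2     2     2     3     3     4     4     5     5
          6     1     0     1     1     1     2     3     2     4     4     5     6     8     7

2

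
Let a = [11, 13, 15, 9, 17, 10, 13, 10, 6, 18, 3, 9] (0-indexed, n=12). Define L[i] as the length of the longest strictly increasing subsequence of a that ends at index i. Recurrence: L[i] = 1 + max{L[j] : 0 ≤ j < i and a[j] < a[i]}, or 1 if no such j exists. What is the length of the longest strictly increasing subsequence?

5

   i    0    1    2    3    4    5    6    7    8    9   10   11
a[i]   11   13   15    9   17   10   13   10    6   18    3    9
L[i]    1    2    3    1    4    2    3    2    1    5    1    2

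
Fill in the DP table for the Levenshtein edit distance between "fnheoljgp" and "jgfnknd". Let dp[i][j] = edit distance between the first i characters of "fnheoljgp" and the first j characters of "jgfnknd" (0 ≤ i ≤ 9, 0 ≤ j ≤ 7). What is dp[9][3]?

   ''  j  g  f  n  k  n  d
''  0  1  2  3  4  5  6  7
 f  1  1  2  2  3  4  5  6
 n  2  2  2  3  2  3  4  5
 h  3  3  3  3  3  3  4  5
 e  4  4  4  4  4  4  4  5
 o  5  5  5  5  5  5  5  5
 l  6  6  6  6  6  6  6  6
 j  7  6  7  7  7  7  7  7
 g  8  7  6  7  8  8  8  8
 p  9  8  7  7  8  9  9  9

7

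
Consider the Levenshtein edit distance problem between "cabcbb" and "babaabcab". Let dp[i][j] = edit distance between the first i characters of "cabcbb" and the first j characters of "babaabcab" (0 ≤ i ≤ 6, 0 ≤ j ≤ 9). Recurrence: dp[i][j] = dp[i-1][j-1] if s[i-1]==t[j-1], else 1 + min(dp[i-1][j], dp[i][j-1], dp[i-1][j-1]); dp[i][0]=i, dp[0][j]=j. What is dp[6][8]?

5

   ''  b  a  b  a  a  b  c  a  b
''  0  1  2  3  4  5  6  7  8  9
 c  1  1  2  3  4  5  6  6  7  8
 a  2  2  1  2  3  4  5  6  6  7
 b  3  2  2  1  2  3  4  5  6  6
 c  4  3  3  2  2  3  4  4  5  6
 b  5  4  4  3  3  3  3  4  5  5
 b  6  5  5  4  4  4  3  4  5  5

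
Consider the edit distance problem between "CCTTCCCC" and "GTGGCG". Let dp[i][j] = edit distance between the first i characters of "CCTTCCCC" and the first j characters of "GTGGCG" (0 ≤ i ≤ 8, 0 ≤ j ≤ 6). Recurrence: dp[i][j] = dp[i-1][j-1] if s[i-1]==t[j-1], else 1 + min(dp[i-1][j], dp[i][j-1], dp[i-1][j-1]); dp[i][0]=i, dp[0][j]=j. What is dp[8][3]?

7

   ''  G  T  G  G  C  G
''  0  1  2  3  4  5  6
 C  1  1  2  3  4  4  5
 C  2  2  2  3  4  4  5
 T  3  3  2  3  4  5  5
 T  4  4  3  3  4  5  6
 C  5  5  4  4  4  4  5
 C  6  6  5  5  5  4  5
 C  7  7  6  6  6  5  5
 C  8  8  7  7  7  6  6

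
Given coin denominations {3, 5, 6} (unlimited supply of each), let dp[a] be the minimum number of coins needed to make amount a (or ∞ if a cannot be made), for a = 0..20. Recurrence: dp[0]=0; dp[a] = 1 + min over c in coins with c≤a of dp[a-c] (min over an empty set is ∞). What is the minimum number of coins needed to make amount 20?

4

 a  0  1  2  3  4  5  6  7  8  9 10 11 12 13 14 15 16 17 18 19 20
dp  0  -  -  1  -  1  1  -  2  2  2  2  2  3  3  3  3  3  3  4  4
(- denotes ∞ / unreachable)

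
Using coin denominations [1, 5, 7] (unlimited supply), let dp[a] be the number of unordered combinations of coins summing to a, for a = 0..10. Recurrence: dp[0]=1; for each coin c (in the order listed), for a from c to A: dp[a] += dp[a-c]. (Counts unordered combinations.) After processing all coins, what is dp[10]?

4

after  coin     0     1     2     3     4     5     6     7     8     9    10
          1     1     1     1     1     1     1     1     1     1     1     1
          5     1     1     1     1     1     2     2     2     2     2     3
          7     1     1     1     1     1     2     2     3     3     3     4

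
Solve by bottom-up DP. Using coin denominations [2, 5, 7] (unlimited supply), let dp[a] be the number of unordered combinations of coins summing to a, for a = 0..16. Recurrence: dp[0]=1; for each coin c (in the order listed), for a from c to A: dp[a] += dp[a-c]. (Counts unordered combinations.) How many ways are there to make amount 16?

after  coin     0     1     2     3     4     5     6     7     8     9    10    11    12    13    14    15    16
          2     1     0     1     0     1     0     1     0     1     0     1     0     1     0     1     0     1
          5     1     0     1     0     1     1     1     1     1     1     2     1     2     1     2     2     2
          7     1     0     1     0     1     1     1     2     1     2     2     2     3     2     4     3     4

4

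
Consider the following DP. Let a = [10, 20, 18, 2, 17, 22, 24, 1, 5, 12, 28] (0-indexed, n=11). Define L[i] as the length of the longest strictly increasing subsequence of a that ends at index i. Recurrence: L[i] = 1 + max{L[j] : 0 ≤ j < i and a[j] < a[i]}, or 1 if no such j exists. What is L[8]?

2

   i    0    1    2    3    4    5    6    7    8    9   10
a[i]   10   20   18    2   17   22   24    1    5   12   28
L[i]    1    2    2    1    2    3    4    1    2    3    5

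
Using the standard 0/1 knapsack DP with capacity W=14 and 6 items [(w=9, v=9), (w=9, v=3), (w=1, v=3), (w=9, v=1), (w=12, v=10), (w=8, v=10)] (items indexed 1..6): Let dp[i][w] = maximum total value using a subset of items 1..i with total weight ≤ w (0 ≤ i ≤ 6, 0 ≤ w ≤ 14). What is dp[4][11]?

12

i\w   0   1   2   3   4   5   6   7   8   9  10  11  12  13  14
  0   0   0   0   0   0   0   0   0   0   0   0   0   0   0   0
  1   0   0   0   0   0   0   0   0   0   9   9   9   9   9   9
  2   0   0   0   0   0   0   0   0   0   9   9   9   9   9   9
  3   0   3   3   3   3   3   3   3   3   9  12  12  12  12  12
  4   0   3   3   3   3   3   3   3   3   9  12  12  12  12  12
  5   0   3   3   3   3   3   3   3   3   9  12  12  12  13  13
  6   0   3   3   3   3   3   3   3  10  13  13  13  13  13  13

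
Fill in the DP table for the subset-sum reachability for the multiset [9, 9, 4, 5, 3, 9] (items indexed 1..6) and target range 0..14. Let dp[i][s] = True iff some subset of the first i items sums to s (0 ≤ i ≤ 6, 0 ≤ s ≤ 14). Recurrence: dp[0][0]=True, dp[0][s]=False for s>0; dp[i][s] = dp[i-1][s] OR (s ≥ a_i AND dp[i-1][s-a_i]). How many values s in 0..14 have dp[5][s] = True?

i\s   0   1   2   3   4   5   6   7   8   9  10  11  12  13  14
  0   T   F   F   F   F   F   F   F   F   F   F   F   F   F   F
  1   T   F   F   F   F   F   F   F   F   T   F   F   F   F   F
  2   T   F   F   F   F   F   F   F   F   T   F   F   F   F   F
  3   T   F   F   F   T   F   F   F   F   T   F   F   F   T   F
  4   T   F   F   F   T   T   F   F   F   T   F   F   F   T   T
  5   T   F   F   T   T   T   F   T   T   T   F   F   T   T   T
  6   T   F   F   T   T   T   F   T   T   T   F   F   T   T   T

10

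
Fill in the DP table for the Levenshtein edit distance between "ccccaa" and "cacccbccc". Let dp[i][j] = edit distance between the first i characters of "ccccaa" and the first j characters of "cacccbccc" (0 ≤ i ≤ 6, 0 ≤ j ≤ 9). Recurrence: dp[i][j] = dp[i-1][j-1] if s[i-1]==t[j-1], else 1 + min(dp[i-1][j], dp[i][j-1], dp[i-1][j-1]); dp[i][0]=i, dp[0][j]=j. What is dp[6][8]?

   ''  c  a  c  c  c  b  c  c  c
''  0  1  2  3  4  5  6  7  8  9
 c  1  0  1  2  3  4  5  6  7  8
 c  2  1  1  1  2  3  4  5  6  7
 c  3  2  2  1  1  2  3  4  5  6
 c  4  3  3  2  1  1  2  3  4  5
 a  5  4  3  3  2  2  2  3  4  5
 a  6  5  4  4  3  3  3  3  4  5

4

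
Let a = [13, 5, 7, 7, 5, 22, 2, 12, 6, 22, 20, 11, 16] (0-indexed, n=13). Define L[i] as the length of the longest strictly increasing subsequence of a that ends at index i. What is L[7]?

3

   i    0    1    2    3    4    5    6    7    8    9   10   11   12
a[i]   13    5    7    7    5   22    2   12    6   22   20   11   16
L[i]    1    1    2    2    1    3    1    3    2    4    4    3    4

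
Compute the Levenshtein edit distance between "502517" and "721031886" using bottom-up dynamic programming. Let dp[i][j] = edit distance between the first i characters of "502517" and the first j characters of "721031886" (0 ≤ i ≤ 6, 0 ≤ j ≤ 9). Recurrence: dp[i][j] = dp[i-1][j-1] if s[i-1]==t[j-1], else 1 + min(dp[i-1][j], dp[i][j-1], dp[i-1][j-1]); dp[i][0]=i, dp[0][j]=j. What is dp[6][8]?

7

   ''  7  2  1  0  3  1  8  8  6
''  0  1  2  3  4  5  6  7  8  9
 5  1  1  2  3  4  5  6  7  8  9
 0  2  2  2  3  3  4  5  6  7  8
 2  3  3  2  3  4  4  5  6  7  8
 5  4  4  3  3  4  5  5  6  7  8
 1  5  5  4  3  4  5  5  6  7  8
 7  6  5  5  4  4  5  6  6  7  8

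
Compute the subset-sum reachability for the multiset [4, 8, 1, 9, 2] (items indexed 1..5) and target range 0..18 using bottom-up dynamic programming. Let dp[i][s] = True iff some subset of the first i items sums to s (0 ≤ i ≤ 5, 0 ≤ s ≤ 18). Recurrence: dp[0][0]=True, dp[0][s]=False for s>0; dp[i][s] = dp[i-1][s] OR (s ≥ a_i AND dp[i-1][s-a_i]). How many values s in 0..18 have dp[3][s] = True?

8

i\s   0   1   2   3   4   5   6   7   8   9  10  11  12  13  14  15  16  17  18
  0   T   F   F   F   F   F   F   F   F   F   F   F   F   F   F   F   F   F   F
  1   T   F   F   F   T   F   F   F   F   F   F   F   F   F   F   F   F   F   F
  2   T   F   F   F   T   F   F   F   T   F   F   F   T   F   F   F   F   F   F
  3   T   T   F   F   T   T   F   F   T   T   F   F   T   T   F   F   F   F   F
  4   T   T   F   F   T   T   F   F   T   T   T   F   T   T   T   F   F   T   T
  5   T   T   T   T   T   T   T   T   T   T   T   T   T   T   T   T   T   T   T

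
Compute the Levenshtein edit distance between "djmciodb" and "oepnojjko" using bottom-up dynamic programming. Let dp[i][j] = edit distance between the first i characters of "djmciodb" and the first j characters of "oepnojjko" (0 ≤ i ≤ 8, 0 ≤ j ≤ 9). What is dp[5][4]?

   ''  o  e  p  n  o  j  j  k  o
''  0  1  2  3  4  5  6  7  8  9
 d  1  1  2  3  4  5  6  7  8  9
 j  2  2  2  3  4  5  5  6  7  8
 m  3  3  3  3  4  5  6  6  7  8
 c  4  4  4  4  4  5  6  7  7  8
 i  5  5  5  5  5  5  6  7  8  8
 o  6  5  6  6  6  5  6  7  8  8
 d  7  6  6  7  7  6  6  7  8  9
 b  8  7  7  7  8  7  7  7  8  9

5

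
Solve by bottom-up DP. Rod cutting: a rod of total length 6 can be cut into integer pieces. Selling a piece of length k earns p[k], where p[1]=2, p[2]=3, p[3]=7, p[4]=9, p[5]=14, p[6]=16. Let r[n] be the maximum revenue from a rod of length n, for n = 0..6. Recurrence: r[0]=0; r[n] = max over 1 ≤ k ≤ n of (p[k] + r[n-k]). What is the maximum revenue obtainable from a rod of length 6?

16

   n    0    1    2    3    4    5    6
r[n]    0    2    4    7    9   14   16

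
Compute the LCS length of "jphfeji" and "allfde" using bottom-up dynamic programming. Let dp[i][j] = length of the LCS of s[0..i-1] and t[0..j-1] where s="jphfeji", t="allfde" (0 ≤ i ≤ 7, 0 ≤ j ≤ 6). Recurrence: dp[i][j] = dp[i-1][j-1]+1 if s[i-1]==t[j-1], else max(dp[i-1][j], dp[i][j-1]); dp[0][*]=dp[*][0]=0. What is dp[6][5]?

1

   ''  a  l  l  f  d  e
''  0  0  0  0  0  0  0
 j  0  0  0  0  0  0  0
 p  0  0  0  0  0  0  0
 h  0  0  0  0  0  0  0
 f  0  0  0  0  1  1  1
 e  0  0  0  0  1  1  2
 j  0  0  0  0  1  1  2
 i  0  0  0  0  1  1  2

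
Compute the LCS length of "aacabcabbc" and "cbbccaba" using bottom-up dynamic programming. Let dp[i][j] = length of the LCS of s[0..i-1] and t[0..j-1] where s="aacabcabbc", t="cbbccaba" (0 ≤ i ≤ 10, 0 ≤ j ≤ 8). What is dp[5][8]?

3

   ''  c  b  b  c  c  a  b  a
''  0  0  0  0  0  0  0  0  0
 a  0  0  0  0  0  0  1  1  1
 a  0  0  0  0  0  0  1  1  2
 c  0  1  1  1  1  1  1  1  2
 a  0  1  1  1  1  1  2  2  2
 b  0  1  2  2  2  2  2  3  3
 c  0  1  2  2  3  3  3  3  3
 a  0  1  2  2  3  3  4  4  4
 b  0  1  2  3  3  3  4  5  5
 b  0  1  2  3  3  3  4  5  5
 c  0  1  2  3  4  4  4  5  5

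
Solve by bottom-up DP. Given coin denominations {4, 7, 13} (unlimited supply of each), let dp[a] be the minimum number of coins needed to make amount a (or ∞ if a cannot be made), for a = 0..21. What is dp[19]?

4

 a  0  1  2  3  4  5  6  7  8  9 10 11 12 13 14 15 16 17 18 19 20 21
dp  0  -  -  -  1  -  -  1  2  -  -  2  3  1  2  3  4  2  3  4  2  3
(- denotes ∞ / unreachable)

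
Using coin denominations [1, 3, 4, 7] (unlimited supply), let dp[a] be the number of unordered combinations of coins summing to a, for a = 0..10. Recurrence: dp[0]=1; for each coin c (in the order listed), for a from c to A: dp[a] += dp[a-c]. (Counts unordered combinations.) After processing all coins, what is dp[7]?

6

after  coin     0     1     2     3     4     5     6     7     8     9    10
          1     1     1     1     1     1     1     1     1     1     1     1
          3     1     1     1     2     2     2     3     3     3     4     4
          4     1     1     1     2     3     3     4     5     6     7     8
          7     1     1     1     2     3     3     4     6     7     8    10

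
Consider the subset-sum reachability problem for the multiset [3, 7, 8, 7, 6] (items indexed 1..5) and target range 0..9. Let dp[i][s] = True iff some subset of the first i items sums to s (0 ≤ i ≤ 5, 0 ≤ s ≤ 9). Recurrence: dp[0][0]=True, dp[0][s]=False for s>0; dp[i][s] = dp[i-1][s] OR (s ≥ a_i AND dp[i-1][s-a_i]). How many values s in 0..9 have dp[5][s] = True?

6

i\s   0   1   2   3   4   5   6   7   8   9
  0   T   F   F   F   F   F   F   F   F   F
  1   T   F   F   T   F   F   F   F   F   F
  2   T   F   F   T   F   F   F   T   F   F
  3   T   F   F   T   F   F   F   T   T   F
  4   T   F   F   T   F   F   F   T   T   F
  5   T   F   F   T   F   F   T   T   T   T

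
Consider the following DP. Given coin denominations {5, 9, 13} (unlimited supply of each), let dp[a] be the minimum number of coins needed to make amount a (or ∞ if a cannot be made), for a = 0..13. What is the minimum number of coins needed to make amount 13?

1

 a  0  1  2  3  4  5  6  7  8  9 10 11 12 13
dp  0  -  -  -  -  1  -  -  -  1  2  -  -  1
(- denotes ∞ / unreachable)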